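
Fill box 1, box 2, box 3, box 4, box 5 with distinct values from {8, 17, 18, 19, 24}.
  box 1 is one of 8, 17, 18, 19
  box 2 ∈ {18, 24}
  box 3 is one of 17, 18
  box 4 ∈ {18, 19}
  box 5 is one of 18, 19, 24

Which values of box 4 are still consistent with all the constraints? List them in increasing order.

The 5 variables together cover exactly {8, 17, 18, 19, 24} — 5 values for 5 variables — and 8 appears only in box 1's list, so box 1 = 8.
Among the 4 still-open variables, 17 fits only box 3 (and all 4 values in {17, 18, 19, 24} must be used), so box 3 = 17.
No further eliminations apply; box 4 can still be any of 18, 19.

18, 19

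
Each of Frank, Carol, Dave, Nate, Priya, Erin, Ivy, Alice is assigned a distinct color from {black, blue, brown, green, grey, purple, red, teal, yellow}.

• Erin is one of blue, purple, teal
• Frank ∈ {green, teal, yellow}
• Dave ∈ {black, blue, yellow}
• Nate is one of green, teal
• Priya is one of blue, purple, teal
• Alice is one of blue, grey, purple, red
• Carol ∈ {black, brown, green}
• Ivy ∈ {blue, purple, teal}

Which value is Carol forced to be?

Priya, Erin, Ivy share exactly the 3 values {blue, purple, teal}; by pigeonhole those values go to them, so strike blue, purple, teal from Frank, Dave, Nate, Alice.
Nate's domain is down to {green}, so Nate = green. Remove green from Frank, Carol.
Frank must be yellow (only option left). So Dave can't be yellow.
That leaves Dave = black. So Carol can't be black.
So Carol = brown.

brown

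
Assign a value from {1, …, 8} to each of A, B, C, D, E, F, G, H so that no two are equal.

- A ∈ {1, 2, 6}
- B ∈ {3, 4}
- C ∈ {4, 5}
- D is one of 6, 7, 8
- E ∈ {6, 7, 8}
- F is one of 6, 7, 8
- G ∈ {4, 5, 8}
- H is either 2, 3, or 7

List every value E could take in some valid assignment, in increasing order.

6, 7, 8

The 8 variables together cover exactly {1, 2, 3, 4, 5, 6, 7, 8} — 8 values for 8 variables — and 1 appears only in A's list, so A = 1.
Among the 7 still-open variables, 2 fits only H (and all 7 values in {2, 3, 4, 5, 6, 7, 8} must be used), so H = 2.
The 6 still-open variables draw from only 6 values {3, 4, 5, 6, 7, 8}, so each is used; only B can be 3, hence B = 3.
The 3 variables D, E, F are confined to {6, 7, 8}, which locks those values in; drop them from G.
No further eliminations apply; E can still be any of 6, 7, 8.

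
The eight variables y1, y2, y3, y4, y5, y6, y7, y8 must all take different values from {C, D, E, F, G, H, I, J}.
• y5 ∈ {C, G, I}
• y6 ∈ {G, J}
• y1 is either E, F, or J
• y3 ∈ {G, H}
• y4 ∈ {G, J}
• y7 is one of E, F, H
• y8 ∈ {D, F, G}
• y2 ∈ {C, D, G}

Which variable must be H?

The 8 variables draw from only 8 values {C, D, E, F, G, H, I, J}, so each is used; only y5 can be I, hence y5 = I.
The 7 still-open variables draw from only 7 values {C, D, E, F, G, H, J}, so each is used; only y2 can be C, hence y2 = C.
The 6 still-open variables draw from only 6 values {D, E, F, G, H, J}, so each is used; only y8 can be D, hence y8 = D.
y4 and y6 between them cover only {G, J} — a naked pair. Remove those values from y1, y3.
So H goes to y3.

y3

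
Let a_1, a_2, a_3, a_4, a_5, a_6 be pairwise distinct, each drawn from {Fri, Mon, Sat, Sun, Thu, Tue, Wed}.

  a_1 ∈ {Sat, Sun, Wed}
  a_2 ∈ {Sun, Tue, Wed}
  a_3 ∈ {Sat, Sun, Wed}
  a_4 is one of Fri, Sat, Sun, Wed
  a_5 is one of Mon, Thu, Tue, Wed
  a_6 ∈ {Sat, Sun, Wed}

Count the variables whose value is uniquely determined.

The 3 variables a_1, a_3, a_6 are confined to {Sat, Sun, Wed}, which locks those values in; drop them from a_2, a_4, a_5.
That leaves a_2 = Tue. Eliminate Tue elsewhere: a_5.
a_4 must be Fri (only option left).
Determined: a_2=Tue, a_4=Fri. The other variables each still have more than one consistent value. That makes 2.

2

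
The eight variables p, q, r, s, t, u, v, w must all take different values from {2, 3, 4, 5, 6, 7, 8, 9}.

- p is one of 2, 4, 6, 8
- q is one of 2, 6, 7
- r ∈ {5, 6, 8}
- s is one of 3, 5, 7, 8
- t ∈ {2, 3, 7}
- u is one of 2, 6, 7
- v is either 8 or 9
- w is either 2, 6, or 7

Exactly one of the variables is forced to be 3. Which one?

The 8 variables draw from only 8 values {2, 3, 4, 5, 6, 7, 8, 9}, so each is used; only p can be 4, hence p = 4.
The 7 still-open variables together cover exactly {2, 3, 5, 6, 7, 8, 9} — 7 values for 7 variables — and 9 appears only in v's list, so v = 9.
q, u, w between them cover only {2, 6, 7} — a naked triple. Remove those values from r, s, t.
So 3 goes to t.

t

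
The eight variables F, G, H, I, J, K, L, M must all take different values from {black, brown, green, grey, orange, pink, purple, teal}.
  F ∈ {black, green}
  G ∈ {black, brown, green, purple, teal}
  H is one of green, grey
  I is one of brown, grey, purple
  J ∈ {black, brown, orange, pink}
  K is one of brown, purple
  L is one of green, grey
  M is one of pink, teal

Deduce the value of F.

The 8 variables draw from only 8 values {black, brown, green, grey, orange, pink, purple, teal}, so each is used; only J can be orange, hence J = orange.
The 7 still-open variables together cover exactly {black, brown, green, grey, pink, purple, teal} — 7 values for 7 variables — and pink appears only in M's list, so M = pink.
Among the 6 still-open variables, teal fits only G (and all 6 values in {black, brown, green, grey, purple, teal} must be used), so G = teal.
The 5 still-open variables draw from only 5 values {black, brown, green, grey, purple}, so each is used; only F can be black, hence F = black.

black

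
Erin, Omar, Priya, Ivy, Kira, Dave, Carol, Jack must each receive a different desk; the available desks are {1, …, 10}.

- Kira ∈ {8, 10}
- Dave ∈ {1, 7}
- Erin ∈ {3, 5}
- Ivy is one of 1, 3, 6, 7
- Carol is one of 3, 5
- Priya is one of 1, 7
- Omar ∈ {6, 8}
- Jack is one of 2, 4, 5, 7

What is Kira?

Erin and Carol share exactly the 2 values {3, 5}; by pigeonhole those values go to them, so strike 3, 5 from Ivy, Jack.
The 2 variables Priya and Dave are confined to {1, 7}, which locks those values in; drop them from Ivy, Jack.
Ivy has just one choice, so Ivy = 6. Strike 6 from Omar.
That leaves Omar = 8. Remove 8 from Kira.
So Kira = 10.

10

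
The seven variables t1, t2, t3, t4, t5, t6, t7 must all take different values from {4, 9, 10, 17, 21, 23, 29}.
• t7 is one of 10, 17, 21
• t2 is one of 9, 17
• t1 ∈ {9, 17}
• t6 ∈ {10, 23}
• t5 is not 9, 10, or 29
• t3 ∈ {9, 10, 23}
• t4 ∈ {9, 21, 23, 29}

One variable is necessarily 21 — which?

The 7 variables together cover exactly {4, 9, 10, 17, 21, 23, 29} — 7 values for 7 variables — and 4 appears only in t5's list, so t5 = 4.
The 6 still-open variables together cover exactly {9, 10, 17, 21, 23, 29} — 6 values for 6 variables — and 29 appears only in t4's list, so t4 = 29.
The 5 still-open variables draw from only 5 values {9, 10, 17, 21, 23}, so each is used; only t7 can be 21, hence t7 = 21.

t7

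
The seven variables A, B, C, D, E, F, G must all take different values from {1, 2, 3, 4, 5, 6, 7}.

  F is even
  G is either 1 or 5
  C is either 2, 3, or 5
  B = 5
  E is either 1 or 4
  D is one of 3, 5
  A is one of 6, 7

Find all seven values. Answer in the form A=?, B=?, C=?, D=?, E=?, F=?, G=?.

A=7, B=5, C=2, D=3, E=4, F=6, G=1

B's domain is down to {5}, so B = 5. So C, D, G can't be 5.
D has just one choice, so D = 3. Remove 3 from C.
G's domain is down to {1}, so G = 1. Strike 1 from E.
C must be 2 (only option left). Eliminate 2 elsewhere: F.
E must be 4 (only option left). Remove 4 from F.
That leaves F = 6. Remove 6 from A.
A has just one choice, so A = 7.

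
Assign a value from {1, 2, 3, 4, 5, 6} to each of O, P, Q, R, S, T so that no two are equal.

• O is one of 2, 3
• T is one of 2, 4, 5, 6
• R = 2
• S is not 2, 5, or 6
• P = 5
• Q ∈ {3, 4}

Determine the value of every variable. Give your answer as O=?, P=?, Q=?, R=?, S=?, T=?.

P has just one choice, so P = 5. Strike 5 from T.
R has just one choice, so R = 2. So O, T can't be 2.
O must be 3 (only option left). Strike 3 from Q, S.
Q's domain is down to {4}, so Q = 4. Strike 4 from S, T.
S has just one choice, so S = 1.
T must be 6 (only option left).

O=3, P=5, Q=4, R=2, S=1, T=6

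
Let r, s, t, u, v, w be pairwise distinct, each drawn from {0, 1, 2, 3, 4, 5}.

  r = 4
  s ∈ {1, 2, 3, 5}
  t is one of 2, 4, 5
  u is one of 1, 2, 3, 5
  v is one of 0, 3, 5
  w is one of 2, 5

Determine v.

0

r has just one choice, so r = 4. Strike 4 from t.
Among the 5 still-open variables, 0 fits only v (and all 5 values in {0, 1, 2, 3, 5} must be used), so v = 0.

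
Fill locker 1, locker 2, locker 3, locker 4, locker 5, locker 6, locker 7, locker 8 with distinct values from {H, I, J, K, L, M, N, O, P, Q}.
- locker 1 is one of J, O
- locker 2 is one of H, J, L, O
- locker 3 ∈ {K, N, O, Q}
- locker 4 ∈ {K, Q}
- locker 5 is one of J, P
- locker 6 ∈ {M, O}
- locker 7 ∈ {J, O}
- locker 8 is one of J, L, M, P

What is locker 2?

The 2 variables locker 1 and locker 7 are confined to {J, O}, which locks those values in; drop them from locker 2, locker 3, locker 5, locker 6, locker 8.
locker 5 must be P (only option left). So locker 8 can't be P.
That leaves locker 6 = M. Eliminate M elsewhere: locker 8.
locker 8 must be L (only option left). Eliminate L elsewhere: locker 2.
So locker 2 = H.

H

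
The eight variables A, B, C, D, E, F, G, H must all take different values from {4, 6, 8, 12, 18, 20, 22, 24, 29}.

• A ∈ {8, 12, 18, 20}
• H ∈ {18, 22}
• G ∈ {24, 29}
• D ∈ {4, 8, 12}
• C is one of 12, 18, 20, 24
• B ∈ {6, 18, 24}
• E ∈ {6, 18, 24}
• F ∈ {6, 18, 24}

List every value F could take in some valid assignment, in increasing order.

B, E, F between them cover only {6, 18, 24} — a naked triple. Remove those values from A, C, G, H.
G's domain is down to {29}, so G = 29.
H must be 22 (only option left).
No further eliminations apply; F can still be any of 6, 18, 24.

6, 18, 24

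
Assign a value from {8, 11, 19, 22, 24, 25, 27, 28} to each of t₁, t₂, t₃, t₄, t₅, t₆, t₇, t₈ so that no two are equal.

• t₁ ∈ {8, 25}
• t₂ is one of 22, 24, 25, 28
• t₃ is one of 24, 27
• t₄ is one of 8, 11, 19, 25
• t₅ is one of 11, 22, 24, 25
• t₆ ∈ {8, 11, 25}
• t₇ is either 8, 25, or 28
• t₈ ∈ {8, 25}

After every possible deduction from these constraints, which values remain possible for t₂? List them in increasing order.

22, 24

The 8 variables draw from only 8 values {8, 11, 19, 22, 24, 25, 27, 28}, so each is used; only t₄ can be 19, hence t₄ = 19.
Among the 7 still-open variables, 27 fits only t₃ (and all 7 values in {8, 11, 22, 24, 25, 27, 28} must be used), so t₃ = 27.
t₁ and t₈ share exactly the 2 values {8, 25}; by pigeonhole those values go to them, so strike 8, 25 from t₂, t₅, t₆, t₇.
That leaves t₆ = 11. Eliminate 11 elsewhere: t₅.
t₇ must be 28 (only option left). So t₂ can't be 28.
No further eliminations apply; t₂ can still be any of 22, 24.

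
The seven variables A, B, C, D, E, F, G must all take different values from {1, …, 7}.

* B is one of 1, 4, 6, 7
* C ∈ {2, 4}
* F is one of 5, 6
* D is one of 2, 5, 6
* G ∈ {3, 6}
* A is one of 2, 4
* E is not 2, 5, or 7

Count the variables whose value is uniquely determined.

Among the 7 variables, 7 fits only B (and all 7 values in {1, 2, 3, 4, 5, 6, 7} must be used), so B = 7.
The 6 still-open variables draw from only 6 values {1, 2, 3, 4, 5, 6}, so each is used; only E can be 1, hence E = 1.
Among the 5 still-open variables, 3 fits only G (and all 5 values in {2, 3, 4, 5, 6} must be used), so G = 3.
A and C between them cover only {2, 4} — a naked pair. Remove those values from D.
Determined: B=7, E=1, G=3. The other variables each still have more than one consistent value. That makes 3.

3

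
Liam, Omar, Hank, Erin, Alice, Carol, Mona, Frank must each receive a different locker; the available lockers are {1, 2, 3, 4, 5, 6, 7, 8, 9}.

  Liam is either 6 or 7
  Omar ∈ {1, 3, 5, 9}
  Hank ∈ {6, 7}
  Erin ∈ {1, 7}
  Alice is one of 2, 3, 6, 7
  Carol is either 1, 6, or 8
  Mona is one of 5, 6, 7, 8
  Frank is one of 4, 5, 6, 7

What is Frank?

4

Liam and Hank between them cover only {6, 7} — a naked pair. Remove those values from Erin, Alice, Carol, Mona, Frank.
Erin must be 1 (only option left). So Omar, Carol can't be 1.
That leaves Carol = 8. Eliminate 8 elsewhere: Mona.
Mona must be 5 (only option left). So Omar, Frank can't be 5.
So Frank = 4.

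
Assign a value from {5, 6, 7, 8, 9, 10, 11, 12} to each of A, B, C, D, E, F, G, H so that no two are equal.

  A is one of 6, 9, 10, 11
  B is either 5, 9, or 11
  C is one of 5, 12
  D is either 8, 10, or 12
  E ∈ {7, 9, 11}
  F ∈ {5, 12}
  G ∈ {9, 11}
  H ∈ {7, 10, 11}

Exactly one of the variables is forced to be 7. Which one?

The 8 variables together cover exactly {5, 6, 7, 8, 9, 10, 11, 12} — 8 values for 8 variables — and 6 appears only in A's list, so A = 6.
The 7 still-open variables draw from only 7 values {5, 7, 8, 9, 10, 11, 12}, so each is used; only D can be 8, hence D = 8.
Among the 6 still-open variables, 10 fits only H (and all 6 values in {5, 7, 9, 10, 11, 12} must be used), so H = 10.
The 5 still-open variables together cover exactly {5, 7, 9, 11, 12} — 5 values for 5 variables — and 7 appears only in E's list, so E = 7.

E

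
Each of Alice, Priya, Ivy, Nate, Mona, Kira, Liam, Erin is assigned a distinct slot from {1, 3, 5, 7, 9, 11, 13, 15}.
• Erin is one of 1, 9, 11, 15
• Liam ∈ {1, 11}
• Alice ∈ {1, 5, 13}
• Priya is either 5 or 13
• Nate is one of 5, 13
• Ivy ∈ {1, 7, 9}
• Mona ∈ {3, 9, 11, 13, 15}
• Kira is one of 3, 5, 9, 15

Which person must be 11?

The 8 variables draw from only 8 values {1, 3, 5, 7, 9, 11, 13, 15}, so each is used; only Ivy can be 7, hence Ivy = 7.
The 2 variables Priya and Nate are confined to {5, 13}, which locks those values in; drop them from Alice, Mona, Kira.
Alice's domain is down to {1}, so Alice = 1. Strike 1 from Liam, Erin.
So 11 goes to Liam.

Liam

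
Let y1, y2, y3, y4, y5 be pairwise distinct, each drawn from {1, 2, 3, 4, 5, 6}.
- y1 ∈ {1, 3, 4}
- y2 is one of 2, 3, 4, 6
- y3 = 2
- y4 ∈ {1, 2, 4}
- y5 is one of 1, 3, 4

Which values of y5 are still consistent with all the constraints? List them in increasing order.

1, 3, 4

y3 has just one choice, so y3 = 2. Remove 2 from y2, y4.
The 4 still-open variables together cover exactly {1, 3, 4, 6} — 4 values for 4 variables — and 6 appears only in y2's list, so y2 = 6.
No further eliminations apply; y5 can still be any of 1, 3, 4.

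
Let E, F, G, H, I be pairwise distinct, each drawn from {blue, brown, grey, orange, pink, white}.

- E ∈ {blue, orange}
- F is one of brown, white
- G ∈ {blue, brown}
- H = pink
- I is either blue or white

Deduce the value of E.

H's domain is down to {pink}, so H = pink.
Among the 4 still-open variables, orange fits only E (and all 4 values in {blue, brown, orange, white} must be used), so E = orange.

orange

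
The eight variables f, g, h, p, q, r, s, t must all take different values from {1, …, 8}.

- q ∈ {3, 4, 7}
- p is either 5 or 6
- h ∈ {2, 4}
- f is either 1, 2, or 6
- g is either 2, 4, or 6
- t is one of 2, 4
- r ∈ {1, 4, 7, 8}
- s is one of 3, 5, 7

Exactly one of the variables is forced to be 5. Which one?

p

Among the 8 variables, 8 fits only r (and all 8 values in {1, 2, 3, 4, 5, 6, 7, 8} must be used), so r = 8.
The 7 still-open variables together cover exactly {1, 2, 3, 4, 5, 6, 7} — 7 values for 7 variables — and 1 appears only in f's list, so f = 1.
The 2 variables h and t are confined to {2, 4}, which locks those values in; drop them from g, q.
g has just one choice, so g = 6. Remove 6 from p.
So 5 goes to p.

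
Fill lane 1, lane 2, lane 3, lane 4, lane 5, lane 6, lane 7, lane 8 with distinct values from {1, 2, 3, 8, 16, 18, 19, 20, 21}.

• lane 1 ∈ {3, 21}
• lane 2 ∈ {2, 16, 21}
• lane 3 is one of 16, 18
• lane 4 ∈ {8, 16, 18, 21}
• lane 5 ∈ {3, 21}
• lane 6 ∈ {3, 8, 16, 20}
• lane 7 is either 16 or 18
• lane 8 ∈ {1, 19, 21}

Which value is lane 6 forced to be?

20

The 2 variables lane 1 and lane 5 are confined to {3, 21}, which locks those values in; drop them from lane 2, lane 4, lane 6, lane 8.
The 2 variables lane 3 and lane 7 are confined to {16, 18}, which locks those values in; drop them from lane 2, lane 4, lane 6.
lane 2's domain is down to {2}, so lane 2 = 2.
That leaves lane 4 = 8. Eliminate 8 elsewhere: lane 6.
So lane 6 = 20.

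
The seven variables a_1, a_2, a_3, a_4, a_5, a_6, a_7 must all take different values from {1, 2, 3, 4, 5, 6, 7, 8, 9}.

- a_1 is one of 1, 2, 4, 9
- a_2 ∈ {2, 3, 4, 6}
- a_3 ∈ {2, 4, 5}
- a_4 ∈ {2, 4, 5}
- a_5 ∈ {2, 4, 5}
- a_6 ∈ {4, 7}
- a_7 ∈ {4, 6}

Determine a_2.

3

a_3, a_4, a_5 between them cover only {2, 4, 5} — a naked triple. Remove those values from a_1, a_2, a_6, a_7.
a_6 has just one choice, so a_6 = 7.
a_7 must be 6 (only option left). Remove 6 from a_2.
So a_2 = 3.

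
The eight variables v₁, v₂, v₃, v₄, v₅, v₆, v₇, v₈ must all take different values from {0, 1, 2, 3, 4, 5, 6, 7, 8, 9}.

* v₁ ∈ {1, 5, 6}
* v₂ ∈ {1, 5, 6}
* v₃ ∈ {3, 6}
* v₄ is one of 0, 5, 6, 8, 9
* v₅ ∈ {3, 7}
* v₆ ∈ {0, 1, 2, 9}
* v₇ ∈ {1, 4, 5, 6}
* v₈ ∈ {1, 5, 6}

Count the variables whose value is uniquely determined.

3

v₁, v₂, v₈ between them cover only {1, 5, 6} — a naked triple. Remove those values from v₃, v₄, v₆, v₇.
v₃ must be 3 (only option left). Strike 3 from v₅.
v₅'s domain is down to {7}, so v₅ = 7.
That leaves v₇ = 4.
Determined: v₃=3, v₅=7, v₇=4. The other variables each still have more than one consistent value. That makes 3.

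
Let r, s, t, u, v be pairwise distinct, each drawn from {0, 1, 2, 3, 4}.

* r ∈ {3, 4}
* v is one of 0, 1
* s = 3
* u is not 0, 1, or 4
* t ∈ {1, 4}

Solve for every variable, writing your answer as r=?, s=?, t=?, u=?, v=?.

s's domain is down to {3}, so s = 3. Eliminate 3 elsewhere: r, u.
That leaves u = 2.
That leaves r = 4. Remove 4 from t.
t must be 1 (only option left). Remove 1 from v.
v's domain is down to {0}, so v = 0.

r=4, s=3, t=1, u=2, v=0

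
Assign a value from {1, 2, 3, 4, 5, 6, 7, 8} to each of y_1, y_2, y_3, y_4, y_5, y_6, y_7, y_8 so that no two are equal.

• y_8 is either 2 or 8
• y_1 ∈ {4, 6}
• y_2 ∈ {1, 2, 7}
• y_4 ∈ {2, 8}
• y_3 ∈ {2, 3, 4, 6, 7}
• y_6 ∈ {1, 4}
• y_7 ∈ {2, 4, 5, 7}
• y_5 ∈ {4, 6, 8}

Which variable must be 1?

Among the 8 variables, 3 fits only y_3 (and all 8 values in {1, 2, 3, 4, 5, 6, 7, 8} must be used), so y_3 = 3.
The 7 still-open variables together cover exactly {1, 2, 4, 5, 6, 7, 8} — 7 values for 7 variables — and 5 appears only in y_7's list, so y_7 = 5.
Among the 6 still-open variables, 7 fits only y_2 (and all 6 values in {1, 2, 4, 6, 7, 8} must be used), so y_2 = 7.
The 5 still-open variables draw from only 5 values {1, 2, 4, 6, 8}, so each is used; only y_6 can be 1, hence y_6 = 1.

y_6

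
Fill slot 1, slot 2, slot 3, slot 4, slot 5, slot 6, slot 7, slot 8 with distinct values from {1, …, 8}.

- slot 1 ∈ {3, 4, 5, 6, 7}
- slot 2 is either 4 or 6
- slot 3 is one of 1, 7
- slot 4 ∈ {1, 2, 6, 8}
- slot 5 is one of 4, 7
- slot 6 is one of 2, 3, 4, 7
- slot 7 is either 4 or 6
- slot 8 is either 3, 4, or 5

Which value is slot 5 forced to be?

The 8 variables together cover exactly {1, 2, 3, 4, 5, 6, 7, 8} — 8 values for 8 variables — and 8 appears only in slot 4's list, so slot 4 = 8.
Among the 7 still-open variables, 1 fits only slot 3 (and all 7 values in {1, 2, 3, 4, 5, 6, 7} must be used), so slot 3 = 1.
The 6 still-open variables draw from only 6 values {2, 3, 4, 5, 6, 7}, so each is used; only slot 6 can be 2, hence slot 6 = 2.
The 2 variables slot 2 and slot 7 are confined to {4, 6}, which locks those values in; drop them from slot 1, slot 5, slot 8.
So slot 5 = 7.

7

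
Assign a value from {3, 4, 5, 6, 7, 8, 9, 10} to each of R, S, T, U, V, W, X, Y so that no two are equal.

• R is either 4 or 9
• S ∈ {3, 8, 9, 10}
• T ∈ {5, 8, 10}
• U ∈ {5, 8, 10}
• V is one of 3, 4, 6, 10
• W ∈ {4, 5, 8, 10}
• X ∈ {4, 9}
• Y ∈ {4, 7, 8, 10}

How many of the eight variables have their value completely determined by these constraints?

3

The 8 variables together cover exactly {3, 4, 5, 6, 7, 8, 9, 10} — 8 values for 8 variables — and 6 appears only in V's list, so V = 6.
The 7 still-open variables draw from only 7 values {3, 4, 5, 7, 8, 9, 10}, so each is used; only S can be 3, hence S = 3.
The 6 still-open variables draw from only 6 values {4, 5, 7, 8, 9, 10}, so each is used; only Y can be 7, hence Y = 7.
R and X between them cover only {4, 9} — a naked pair. Remove those values from W.
Determined: S=3, V=6, Y=7. The other variables each still have more than one consistent value. That makes 3.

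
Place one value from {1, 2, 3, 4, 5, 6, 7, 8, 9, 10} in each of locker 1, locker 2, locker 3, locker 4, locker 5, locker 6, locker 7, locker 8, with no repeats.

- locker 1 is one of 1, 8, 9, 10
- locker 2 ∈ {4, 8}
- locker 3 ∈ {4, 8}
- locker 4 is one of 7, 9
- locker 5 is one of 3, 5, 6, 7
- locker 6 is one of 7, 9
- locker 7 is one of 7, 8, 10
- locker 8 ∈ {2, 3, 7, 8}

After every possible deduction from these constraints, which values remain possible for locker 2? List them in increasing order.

The 2 variables locker 2 and locker 3 are confined to {4, 8}, which locks those values in; drop them from locker 1, locker 7, locker 8.
locker 4 and locker 6 share exactly the 2 values {7, 9}; by pigeonhole those values go to them, so strike 7, 9 from locker 1, locker 5, locker 7, locker 8.
That leaves locker 7 = 10. Remove 10 from locker 1.
That leaves locker 1 = 1.
No further eliminations apply; locker 2 can still be any of 4, 8.

4, 8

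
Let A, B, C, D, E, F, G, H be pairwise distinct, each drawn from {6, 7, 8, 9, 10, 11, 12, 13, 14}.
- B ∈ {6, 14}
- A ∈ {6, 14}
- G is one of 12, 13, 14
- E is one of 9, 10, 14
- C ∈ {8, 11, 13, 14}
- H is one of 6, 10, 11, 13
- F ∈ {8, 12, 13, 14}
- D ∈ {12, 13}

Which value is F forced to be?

8

Among the 8 variables, 9 fits only E (and all 8 values in {6, 8, 9, 10, 11, 12, 13, 14} must be used), so E = 9.
The 7 still-open variables together cover exactly {6, 8, 10, 11, 12, 13, 14} — 7 values for 7 variables — and 10 appears only in H's list, so H = 10.
Among the 6 still-open variables, 11 fits only C (and all 6 values in {6, 8, 11, 12, 13, 14} must be used), so C = 11.
Among the 5 still-open variables, 8 fits only F (and all 5 values in {6, 8, 12, 13, 14} must be used), so F = 8.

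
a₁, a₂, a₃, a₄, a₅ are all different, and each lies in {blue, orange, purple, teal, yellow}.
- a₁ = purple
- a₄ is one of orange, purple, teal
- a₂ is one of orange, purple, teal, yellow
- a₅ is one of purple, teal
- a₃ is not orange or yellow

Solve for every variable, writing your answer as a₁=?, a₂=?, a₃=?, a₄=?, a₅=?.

a₁=purple, a₂=yellow, a₃=blue, a₄=orange, a₅=teal

a₁ must be purple (only option left). Eliminate purple elsewhere: a₂, a₃, a₄, a₅.
That leaves a₅ = teal. So a₂, a₃, a₄ can't be teal.
That leaves a₃ = blue.
a₄'s domain is down to {orange}, so a₄ = orange. Remove orange from a₂.
a₂ has just one choice, so a₂ = yellow.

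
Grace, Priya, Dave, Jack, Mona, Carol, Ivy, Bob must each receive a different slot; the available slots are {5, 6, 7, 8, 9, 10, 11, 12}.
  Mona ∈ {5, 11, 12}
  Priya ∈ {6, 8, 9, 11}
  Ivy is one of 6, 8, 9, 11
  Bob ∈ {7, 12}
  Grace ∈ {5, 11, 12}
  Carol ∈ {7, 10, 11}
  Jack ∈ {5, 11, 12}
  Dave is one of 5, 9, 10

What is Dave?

9

Grace, Jack, Mona share exactly the 3 values {5, 11, 12}; by pigeonhole those values go to them, so strike 5, 11, 12 from Priya, Dave, Carol, Ivy, Bob.
Bob's domain is down to {7}, so Bob = 7. Strike 7 from Carol.
Carol must be 10 (only option left). So Dave can't be 10.
So Dave = 9.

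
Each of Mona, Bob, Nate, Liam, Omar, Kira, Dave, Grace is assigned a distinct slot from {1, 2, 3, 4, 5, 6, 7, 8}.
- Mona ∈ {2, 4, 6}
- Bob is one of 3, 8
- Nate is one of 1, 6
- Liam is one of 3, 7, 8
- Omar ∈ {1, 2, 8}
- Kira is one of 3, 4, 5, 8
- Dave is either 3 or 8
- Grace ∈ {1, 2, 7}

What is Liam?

7

Among the 8 variables, 5 fits only Kira (and all 8 values in {1, 2, 3, 4, 5, 6, 7, 8} must be used), so Kira = 5.
Among the 7 still-open variables, 4 fits only Mona (and all 7 values in {1, 2, 3, 4, 6, 7, 8} must be used), so Mona = 4.
Among the 6 still-open variables, 6 fits only Nate (and all 6 values in {1, 2, 3, 6, 7, 8} must be used), so Nate = 6.
The 2 variables Bob and Dave are confined to {3, 8}, which locks those values in; drop them from Liam, Omar.
So Liam = 7.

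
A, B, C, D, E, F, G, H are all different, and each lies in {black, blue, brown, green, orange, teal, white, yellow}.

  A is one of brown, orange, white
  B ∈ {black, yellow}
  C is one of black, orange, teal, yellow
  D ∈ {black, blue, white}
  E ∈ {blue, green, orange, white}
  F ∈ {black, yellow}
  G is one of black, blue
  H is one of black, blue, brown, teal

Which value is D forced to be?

white

Among the 8 variables, green fits only E (and all 8 values in {black, blue, brown, green, orange, teal, white, yellow} must be used), so E = green.
B and F between them cover only {black, yellow} — a naked pair. Remove those values from C, D, G, H.
That leaves G = blue. Eliminate blue elsewhere: D, H.
So D = white.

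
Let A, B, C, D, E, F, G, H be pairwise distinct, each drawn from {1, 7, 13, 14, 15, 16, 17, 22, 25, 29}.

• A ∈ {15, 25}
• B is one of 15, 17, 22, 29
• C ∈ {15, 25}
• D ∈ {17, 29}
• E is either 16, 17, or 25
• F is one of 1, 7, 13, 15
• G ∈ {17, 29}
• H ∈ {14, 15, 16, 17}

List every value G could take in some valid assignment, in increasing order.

The 2 variables A and C are confined to {15, 25}, which locks those values in; drop them from B, E, F, H.
The 2 variables D and G are confined to {17, 29}, which locks those values in; drop them from B, E, H.
B has just one choice, so B = 22.
E has just one choice, so E = 16. So H can't be 16.
H has just one choice, so H = 14.
No further eliminations apply; G can still be any of 17, 29.

17, 29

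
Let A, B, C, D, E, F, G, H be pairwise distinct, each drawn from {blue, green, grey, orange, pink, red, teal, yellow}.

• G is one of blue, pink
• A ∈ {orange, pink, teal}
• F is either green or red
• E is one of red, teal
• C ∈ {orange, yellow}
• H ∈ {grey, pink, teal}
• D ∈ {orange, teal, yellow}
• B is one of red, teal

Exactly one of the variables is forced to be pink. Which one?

Among the 8 variables, blue fits only G (and all 8 values in {blue, green, grey, orange, pink, red, teal, yellow} must be used), so G = blue.
Among the 7 still-open variables, green fits only F (and all 7 values in {green, grey, orange, pink, red, teal, yellow} must be used), so F = green.
The 6 still-open variables together cover exactly {grey, orange, pink, red, teal, yellow} — 6 values for 6 variables — and grey appears only in H's list, so H = grey.
Among the 5 still-open variables, pink fits only A (and all 5 values in {orange, pink, red, teal, yellow} must be used), so A = pink.

A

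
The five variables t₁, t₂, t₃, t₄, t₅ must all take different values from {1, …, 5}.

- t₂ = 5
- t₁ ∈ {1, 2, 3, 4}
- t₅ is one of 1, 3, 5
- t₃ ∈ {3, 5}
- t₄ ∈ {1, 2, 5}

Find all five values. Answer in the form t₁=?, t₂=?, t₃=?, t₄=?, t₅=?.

t₂ has just one choice, so t₂ = 5. Remove 5 from t₃, t₄, t₅.
That leaves t₃ = 3. So t₁, t₅ can't be 3.
t₅'s domain is down to {1}, so t₅ = 1. So t₁, t₄ can't be 1.
That leaves t₄ = 2. Remove 2 from t₁.
That leaves t₁ = 4.

t₁=4, t₂=5, t₃=3, t₄=2, t₅=1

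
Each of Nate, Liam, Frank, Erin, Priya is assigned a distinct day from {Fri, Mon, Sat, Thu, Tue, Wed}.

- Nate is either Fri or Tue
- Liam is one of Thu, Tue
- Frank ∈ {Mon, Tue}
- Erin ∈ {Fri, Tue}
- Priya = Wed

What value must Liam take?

Priya's domain is down to {Wed}, so Priya = Wed.
The 4 still-open variables draw from only 4 values {Fri, Mon, Thu, Tue}, so each is used; only Frank can be Mon, hence Frank = Mon.
Among the 3 still-open variables, Thu fits only Liam (and all 3 values in {Fri, Thu, Tue} must be used), so Liam = Thu.

Thu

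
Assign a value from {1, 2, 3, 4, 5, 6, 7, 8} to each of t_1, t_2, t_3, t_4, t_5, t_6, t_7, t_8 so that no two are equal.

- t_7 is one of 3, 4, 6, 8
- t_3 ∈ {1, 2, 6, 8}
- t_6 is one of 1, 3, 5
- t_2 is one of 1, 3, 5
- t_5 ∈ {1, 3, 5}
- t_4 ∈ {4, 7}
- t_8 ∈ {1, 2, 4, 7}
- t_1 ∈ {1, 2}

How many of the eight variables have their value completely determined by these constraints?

1

The 3 variables t_2, t_5, t_6 are confined to {1, 3, 5}, which locks those values in; drop them from t_1, t_3, t_7, t_8.
t_1 must be 2 (only option left). Strike 2 from t_3, t_8.
The 2 variables t_4 and t_8 are confined to {4, 7}, which locks those values in; drop them from t_7.
Determined: t_1=2. The other variables each still have more than one consistent value. That makes 1.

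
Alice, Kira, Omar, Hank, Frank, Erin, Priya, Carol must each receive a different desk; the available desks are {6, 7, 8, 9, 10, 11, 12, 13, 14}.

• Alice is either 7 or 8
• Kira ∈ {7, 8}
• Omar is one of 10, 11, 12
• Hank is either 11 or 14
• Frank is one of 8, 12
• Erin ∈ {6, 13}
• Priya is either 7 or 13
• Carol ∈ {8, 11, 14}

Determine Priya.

13

Among the 8 variables, 6 fits only Erin (and all 8 values in {6, 7, 8, 10, 11, 12, 13, 14} must be used), so Erin = 6.
The 7 still-open variables together cover exactly {7, 8, 10, 11, 12, 13, 14} — 7 values for 7 variables — and 10 appears only in Omar's list, so Omar = 10.
The 6 still-open variables together cover exactly {7, 8, 11, 12, 13, 14} — 6 values for 6 variables — and 12 appears only in Frank's list, so Frank = 12.
Among the 5 still-open variables, 13 fits only Priya (and all 5 values in {7, 8, 11, 13, 14} must be used), so Priya = 13.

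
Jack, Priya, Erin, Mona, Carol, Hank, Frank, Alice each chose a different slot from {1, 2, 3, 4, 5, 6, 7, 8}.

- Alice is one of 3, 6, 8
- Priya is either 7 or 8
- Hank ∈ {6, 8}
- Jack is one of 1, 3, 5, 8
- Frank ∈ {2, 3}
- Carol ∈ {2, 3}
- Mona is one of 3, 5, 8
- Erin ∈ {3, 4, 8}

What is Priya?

7

The 8 variables draw from only 8 values {1, 2, 3, 4, 5, 6, 7, 8}, so each is used; only Jack can be 1, hence Jack = 1.
The 7 still-open variables together cover exactly {2, 3, 4, 5, 6, 7, 8} — 7 values for 7 variables — and 4 appears only in Erin's list, so Erin = 4.
The 6 still-open variables draw from only 6 values {2, 3, 5, 6, 7, 8}, so each is used; only Mona can be 5, hence Mona = 5.
Among the 5 still-open variables, 7 fits only Priya (and all 5 values in {2, 3, 6, 7, 8} must be used), so Priya = 7.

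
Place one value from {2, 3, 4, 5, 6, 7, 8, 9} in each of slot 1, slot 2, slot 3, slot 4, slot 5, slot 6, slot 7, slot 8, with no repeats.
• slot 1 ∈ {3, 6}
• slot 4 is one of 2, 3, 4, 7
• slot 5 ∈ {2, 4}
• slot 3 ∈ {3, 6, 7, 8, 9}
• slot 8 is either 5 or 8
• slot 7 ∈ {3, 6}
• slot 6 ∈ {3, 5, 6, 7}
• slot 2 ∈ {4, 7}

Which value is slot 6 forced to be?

5

The 8 variables together cover exactly {2, 3, 4, 5, 6, 7, 8, 9} — 8 values for 8 variables — and 9 appears only in slot 3's list, so slot 3 = 9.
The 7 still-open variables draw from only 7 values {2, 3, 4, 5, 6, 7, 8}, so each is used; only slot 8 can be 8, hence slot 8 = 8.
The 6 still-open variables draw from only 6 values {2, 3, 4, 5, 6, 7}, so each is used; only slot 6 can be 5, hence slot 6 = 5.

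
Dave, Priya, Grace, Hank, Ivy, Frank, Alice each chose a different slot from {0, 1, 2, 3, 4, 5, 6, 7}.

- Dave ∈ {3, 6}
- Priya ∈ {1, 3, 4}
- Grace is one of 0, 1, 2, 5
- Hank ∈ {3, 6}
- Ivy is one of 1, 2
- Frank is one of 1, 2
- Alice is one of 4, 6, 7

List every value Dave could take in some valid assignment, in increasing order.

The 2 variables Dave and Hank are confined to {3, 6}, which locks those values in; drop them from Priya, Alice.
Ivy and Frank share exactly the 2 values {1, 2}; by pigeonhole those values go to them, so strike 1, 2 from Priya, Grace.
Priya has just one choice, so Priya = 4. So Alice can't be 4.
That leaves Alice = 7.
No further eliminations apply; Dave can still be any of 3, 6.

3, 6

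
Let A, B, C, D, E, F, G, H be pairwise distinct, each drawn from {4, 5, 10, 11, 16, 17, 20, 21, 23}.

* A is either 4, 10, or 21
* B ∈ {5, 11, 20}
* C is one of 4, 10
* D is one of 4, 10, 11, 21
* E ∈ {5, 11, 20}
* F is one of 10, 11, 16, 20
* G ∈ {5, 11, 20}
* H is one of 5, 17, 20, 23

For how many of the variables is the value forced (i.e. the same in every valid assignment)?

1

The 3 variables B, E, G are confined to {5, 11, 20}, which locks those values in; drop them from D, F, H.
A, C, D between them cover only {4, 10, 21} — a naked triple. Remove those values from F.
F has just one choice, so F = 16.
Determined: F=16. The other variables each still have more than one consistent value. That makes 1.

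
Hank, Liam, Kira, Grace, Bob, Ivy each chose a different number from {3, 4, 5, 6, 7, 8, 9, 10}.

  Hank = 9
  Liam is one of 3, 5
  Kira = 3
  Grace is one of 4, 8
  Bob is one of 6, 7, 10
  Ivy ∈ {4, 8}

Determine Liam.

Hank must be 9 (only option left).
Kira has just one choice, so Kira = 3. So Liam can't be 3.
So Liam = 5.

5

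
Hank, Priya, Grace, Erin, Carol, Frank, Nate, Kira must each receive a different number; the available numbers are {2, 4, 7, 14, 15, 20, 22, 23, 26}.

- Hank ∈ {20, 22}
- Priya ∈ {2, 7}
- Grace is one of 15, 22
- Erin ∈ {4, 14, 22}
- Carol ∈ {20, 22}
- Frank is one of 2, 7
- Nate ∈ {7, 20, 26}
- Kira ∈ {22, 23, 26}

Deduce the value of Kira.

Hank and Carol between them cover only {20, 22} — a naked pair. Remove those values from Grace, Erin, Nate, Kira.
Grace's domain is down to {15}, so Grace = 15.
The 2 variables Priya and Frank are confined to {2, 7}, which locks those values in; drop them from Nate.
Nate has just one choice, so Nate = 26. Eliminate 26 elsewhere: Kira.
So Kira = 23.

23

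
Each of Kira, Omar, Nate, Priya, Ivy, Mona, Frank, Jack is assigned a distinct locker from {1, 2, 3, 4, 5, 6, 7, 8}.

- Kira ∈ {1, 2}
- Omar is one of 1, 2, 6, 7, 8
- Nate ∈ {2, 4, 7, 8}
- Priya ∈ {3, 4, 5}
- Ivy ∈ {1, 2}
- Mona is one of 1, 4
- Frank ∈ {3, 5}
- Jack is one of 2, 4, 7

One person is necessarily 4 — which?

The 8 variables together cover exactly {1, 2, 3, 4, 5, 6, 7, 8} — 8 values for 8 variables — and 6 appears only in Omar's list, so Omar = 6.
Among the 7 still-open variables, 8 fits only Nate (and all 7 values in {1, 2, 3, 4, 5, 7, 8} must be used), so Nate = 8.
Among the 6 still-open variables, 7 fits only Jack (and all 6 values in {1, 2, 3, 4, 5, 7} must be used), so Jack = 7.
Kira and Ivy share exactly the 2 values {1, 2}; by pigeonhole those values go to them, so strike 1, 2 from Mona.
So 4 goes to Mona.

Mona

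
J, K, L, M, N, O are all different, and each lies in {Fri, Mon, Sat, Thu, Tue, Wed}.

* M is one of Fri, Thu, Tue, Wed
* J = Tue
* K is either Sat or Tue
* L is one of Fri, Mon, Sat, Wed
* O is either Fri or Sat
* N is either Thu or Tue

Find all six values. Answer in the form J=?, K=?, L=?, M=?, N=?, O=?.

J=Tue, K=Sat, L=Mon, M=Wed, N=Thu, O=Fri

J must be Tue (only option left). Strike Tue from K, M, N.
K must be Sat (only option left). Strike Sat from L, O.
That leaves N = Thu. Eliminate Thu elsewhere: M.
O has just one choice, so O = Fri. So L, M can't be Fri.
M has just one choice, so M = Wed. Remove Wed from L.
L's domain is down to {Mon}, so L = Mon.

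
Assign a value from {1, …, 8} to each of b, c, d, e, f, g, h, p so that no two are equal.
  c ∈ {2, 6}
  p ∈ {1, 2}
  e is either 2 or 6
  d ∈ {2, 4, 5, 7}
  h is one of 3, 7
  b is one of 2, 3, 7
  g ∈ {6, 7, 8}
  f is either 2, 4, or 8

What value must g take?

The 8 variables draw from only 8 values {1, 2, 3, 4, 5, 6, 7, 8}, so each is used; only p can be 1, hence p = 1.
Among the 7 still-open variables, 5 fits only d (and all 7 values in {2, 3, 4, 5, 6, 7, 8} must be used), so d = 5.
Among the 6 still-open variables, 4 fits only f (and all 6 values in {2, 3, 4, 6, 7, 8} must be used), so f = 4.
The 5 still-open variables together cover exactly {2, 3, 6, 7, 8} — 5 values for 5 variables — and 8 appears only in g's list, so g = 8.

8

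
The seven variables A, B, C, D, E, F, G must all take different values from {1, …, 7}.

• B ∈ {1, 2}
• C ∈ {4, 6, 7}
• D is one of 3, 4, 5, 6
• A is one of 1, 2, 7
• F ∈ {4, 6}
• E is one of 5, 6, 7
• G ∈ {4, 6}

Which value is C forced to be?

7

The 7 variables together cover exactly {1, 2, 3, 4, 5, 6, 7} — 7 values for 7 variables — and 3 appears only in D's list, so D = 3.
Among the 6 still-open variables, 5 fits only E (and all 6 values in {1, 2, 4, 5, 6, 7} must be used), so E = 5.
The 2 variables F and G are confined to {4, 6}, which locks those values in; drop them from C.
So C = 7.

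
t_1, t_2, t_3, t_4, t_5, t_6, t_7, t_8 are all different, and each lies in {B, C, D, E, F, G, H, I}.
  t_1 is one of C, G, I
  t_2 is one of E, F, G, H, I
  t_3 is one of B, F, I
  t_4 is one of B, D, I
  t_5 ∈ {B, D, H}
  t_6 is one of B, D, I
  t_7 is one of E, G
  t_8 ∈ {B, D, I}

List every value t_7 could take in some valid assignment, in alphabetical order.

Among the 8 variables, C fits only t_1 (and all 8 values in {B, C, D, E, F, G, H, I} must be used), so t_1 = C.
t_4, t_6, t_8 between them cover only {B, D, I} — a naked triple. Remove those values from t_2, t_3, t_5.
That leaves t_3 = F. Eliminate F elsewhere: t_2.
t_5 must be H (only option left). Remove H from t_2.
No further eliminations apply; t_7 can still be any of E, G.

E, G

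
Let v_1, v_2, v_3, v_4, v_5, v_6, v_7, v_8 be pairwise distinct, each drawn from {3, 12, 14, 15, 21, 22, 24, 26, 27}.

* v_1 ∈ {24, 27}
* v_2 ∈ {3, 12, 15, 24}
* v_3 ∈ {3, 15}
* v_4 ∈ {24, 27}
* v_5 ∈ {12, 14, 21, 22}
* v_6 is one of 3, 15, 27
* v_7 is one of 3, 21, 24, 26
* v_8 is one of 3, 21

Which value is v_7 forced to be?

v_1 and v_4 between them cover only {24, 27} — a naked pair. Remove those values from v_2, v_6, v_7.
v_3 and v_6 between them cover only {3, 15} — a naked pair. Remove those values from v_2, v_7, v_8.
That leaves v_2 = 12. So v_5 can't be 12.
v_8's domain is down to {21}, so v_8 = 21. Eliminate 21 elsewhere: v_5, v_7.
So v_7 = 26.

26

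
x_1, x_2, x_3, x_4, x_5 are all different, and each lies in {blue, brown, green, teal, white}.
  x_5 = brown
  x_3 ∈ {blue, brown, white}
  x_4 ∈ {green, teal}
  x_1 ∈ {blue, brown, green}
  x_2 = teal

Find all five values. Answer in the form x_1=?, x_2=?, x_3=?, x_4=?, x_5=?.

x_2's domain is down to {teal}, so x_2 = teal. Remove teal from x_4.
x_4's domain is down to {green}, so x_4 = green. Eliminate green elsewhere: x_1.
x_5 has just one choice, so x_5 = brown. Eliminate brown elsewhere: x_1, x_3.
x_1 has just one choice, so x_1 = blue. Eliminate blue elsewhere: x_3.
x_3's domain is down to {white}, so x_3 = white.

x_1=blue, x_2=teal, x_3=white, x_4=green, x_5=brown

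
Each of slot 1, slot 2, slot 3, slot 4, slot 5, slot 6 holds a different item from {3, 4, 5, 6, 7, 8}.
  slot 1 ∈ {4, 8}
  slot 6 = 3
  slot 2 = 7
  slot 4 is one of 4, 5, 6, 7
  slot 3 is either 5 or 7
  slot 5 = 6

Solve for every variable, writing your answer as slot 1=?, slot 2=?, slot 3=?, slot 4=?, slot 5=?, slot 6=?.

slot 1=8, slot 2=7, slot 3=5, slot 4=4, slot 5=6, slot 6=3

slot 2 has just one choice, so slot 2 = 7. Strike 7 from slot 3, slot 4.
That leaves slot 3 = 5. Strike 5 from slot 4.
slot 5 must be 6 (only option left). Eliminate 6 elsewhere: slot 4.
slot 6 must be 3 (only option left).
slot 4 must be 4 (only option left). So slot 1 can't be 4.
slot 1 must be 8 (only option left).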